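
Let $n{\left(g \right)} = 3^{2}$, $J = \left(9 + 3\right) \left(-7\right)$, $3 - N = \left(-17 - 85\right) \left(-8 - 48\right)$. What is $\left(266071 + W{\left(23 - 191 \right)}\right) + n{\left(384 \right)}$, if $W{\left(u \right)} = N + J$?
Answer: $260287$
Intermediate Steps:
$N = -5709$ ($N = 3 - \left(-17 - 85\right) \left(-8 - 48\right) = 3 - \left(-102\right) \left(-56\right) = 3 - 5712 = -5709$)
$J = -84$ ($J = 12 \left(-7\right) = -84$)
$W{\left(u \right)} = -5793$ ($W{\left(u \right)} = -5709 - 84 = -5793$)
$n{\left(g \right)} = 9$
$\left(266071 + W{\left(23 - 191 \right)}\right) + n{\left(384 \right)} = \left(266071 - 5793\right) + 9 = 260278 + 9 = 260287$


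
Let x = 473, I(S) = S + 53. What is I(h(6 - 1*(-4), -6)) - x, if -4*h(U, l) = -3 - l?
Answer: -1683/4 ≈ -420.75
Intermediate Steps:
h(U, l) = 3/4 + l/4 (h(U, l) = -(-3 - l)/4 = 3/4 + l/4)
I(S) = 53 + S
I(h(6 - 1*(-4), -6)) - x = (53 + (3/4 + (1/4)*(-6))) - 1*473 = (53 + (3/4 - 3/2)) - 473 = (53 - 3/4) - 473 = 209/4 - 473 = -1683/4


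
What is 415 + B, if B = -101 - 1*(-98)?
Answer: 412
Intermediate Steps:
B = -3 (B = -101 + 98 = -3)
415 + B = 415 - 3 = 412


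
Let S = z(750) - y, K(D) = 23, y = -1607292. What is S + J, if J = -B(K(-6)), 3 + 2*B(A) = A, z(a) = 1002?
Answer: 1608284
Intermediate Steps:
B(A) = -3/2 + A/2
S = 1608294 (S = 1002 - 1*(-1607292) = 1002 + 1607292 = 1608294)
J = -10 (J = -(-3/2 + (½)*23) = -(-3/2 + 23/2) = -1*10 = -10)
S + J = 1608294 - 10 = 1608284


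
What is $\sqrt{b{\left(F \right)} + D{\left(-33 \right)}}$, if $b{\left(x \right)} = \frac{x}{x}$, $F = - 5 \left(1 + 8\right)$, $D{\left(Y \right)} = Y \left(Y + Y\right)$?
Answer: $\sqrt{2179} \approx 46.68$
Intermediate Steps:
$D{\left(Y \right)} = 2 Y^{2}$ ($D{\left(Y \right)} = Y 2 Y = 2 Y^{2}$)
$F = -45$ ($F = \left(-5\right) 9 = -45$)
$b{\left(x \right)} = 1$
$\sqrt{b{\left(F \right)} + D{\left(-33 \right)}} = \sqrt{1 + 2 \left(-33\right)^{2}} = \sqrt{1 + 2 \cdot 1089} = \sqrt{1 + 2178} = \sqrt{2179}$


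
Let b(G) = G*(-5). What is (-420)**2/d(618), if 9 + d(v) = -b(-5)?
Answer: -88200/17 ≈ -5188.2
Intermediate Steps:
b(G) = -5*G
d(v) = -34 (d(v) = -9 - (-5)*(-5) = -9 - 1*25 = -9 - 25 = -34)
(-420)**2/d(618) = (-420)**2/(-34) = 176400*(-1/34) = -88200/17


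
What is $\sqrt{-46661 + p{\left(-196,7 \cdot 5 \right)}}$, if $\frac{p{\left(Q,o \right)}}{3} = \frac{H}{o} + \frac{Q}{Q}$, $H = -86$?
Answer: $\frac{2 i \sqrt{14291270}}{35} \approx 216.02 i$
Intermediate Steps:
$p{\left(Q,o \right)} = 3 - \frac{258}{o}$ ($p{\left(Q,o \right)} = 3 \left(- \frac{86}{o} + \frac{Q}{Q}\right) = 3 \left(- \frac{86}{o} + 1\right) = 3 \left(1 - \frac{86}{o}\right) = 3 - \frac{258}{o}$)
$\sqrt{-46661 + p{\left(-196,7 \cdot 5 \right)}} = \sqrt{-46661 + \left(3 - \frac{258}{7 \cdot 5}\right)} = \sqrt{-46661 + \left(3 - \frac{258}{35}\right)} = \sqrt{-46661 - \frac{153}{35}} = \sqrt{- \frac{1633288}{35}} = \frac{2 i \sqrt{14291270}}{35}$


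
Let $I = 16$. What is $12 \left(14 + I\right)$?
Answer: $360$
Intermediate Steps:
$12 \left(14 + I\right) = 12 \left(14 + 16\right) = 12 \cdot 30 = 360$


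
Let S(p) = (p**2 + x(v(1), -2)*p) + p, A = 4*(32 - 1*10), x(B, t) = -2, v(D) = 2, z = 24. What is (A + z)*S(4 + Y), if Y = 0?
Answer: 1344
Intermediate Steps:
A = 88 (A = 4*(32 - 10) = 4*22 = 88)
S(p) = p**2 - p (S(p) = (p**2 - 2*p) + p = p**2 - p)
(A + z)*S(4 + Y) = (88 + 24)*((4 + 0)*(-1 + (4 + 0))) = 112*(4*(-1 + 4)) = 112*(4*3) = 112*12 = 1344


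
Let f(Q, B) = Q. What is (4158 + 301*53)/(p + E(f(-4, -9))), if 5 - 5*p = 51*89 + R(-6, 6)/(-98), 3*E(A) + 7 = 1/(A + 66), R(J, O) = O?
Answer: -916458270/41428403 ≈ -22.121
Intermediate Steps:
E(A) = -7/3 + 1/(3*(66 + A)) (E(A) = -7/3 + 1/(3*(A + 66)) = -7/3 + 1/(3*(66 + A)))
p = -222163/245 (p = 1 - (51*89 + 6/(-98))/5 = 1 - (4539 + 6*(-1/98))/5 = 1 - (4539 - 3/49)/5 = 1 - ⅕*222408/49 = 1 - 222408/245 = -222163/245 ≈ -906.79)
(4158 + 301*53)/(p + E(f(-4, -9))) = (4158 + 301*53)/(-222163/245 + (-461 - 7*(-4))/(3*(66 - 4))) = (4158 + 15953)/(-222163/245 + (⅓)*(-461 + 28)/62) = 20111/(-222163/245 + (⅓)*(1/62)*(-433)) = 20111/(-222163/245 - 433/186) = 20111/(-41428403/45570) = 20111*(-45570/41428403) = -916458270/41428403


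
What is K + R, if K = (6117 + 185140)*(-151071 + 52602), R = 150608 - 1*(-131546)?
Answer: -18832603379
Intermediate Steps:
R = 282154 (R = 150608 + 131546 = 282154)
K = -18832885533 (K = 191257*(-98469) = -18832885533)
K + R = -18832885533 + 282154 = -18832603379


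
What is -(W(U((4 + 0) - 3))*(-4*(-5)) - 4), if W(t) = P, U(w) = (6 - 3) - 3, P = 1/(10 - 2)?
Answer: 3/2 ≈ 1.5000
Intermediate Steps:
P = ⅛ (P = 1/8 = ⅛ ≈ 0.12500)
U(w) = 0 (U(w) = 3 - 3 = 0)
W(t) = ⅛
-(W(U((4 + 0) - 3))*(-4*(-5)) - 4) = -((-4*(-5))/8 - 4) = -((⅛)*20 - 4) = -(5/2 - 4) = -1*(-3/2) = 3/2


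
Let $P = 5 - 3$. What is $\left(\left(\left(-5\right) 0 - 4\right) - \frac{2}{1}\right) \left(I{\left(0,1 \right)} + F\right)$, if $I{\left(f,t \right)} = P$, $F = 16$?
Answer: $-108$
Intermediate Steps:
$P = 2$ ($P = 5 - 3 = 2$)
$I{\left(f,t \right)} = 2$
$\left(\left(\left(-5\right) 0 - 4\right) - \frac{2}{1}\right) \left(I{\left(0,1 \right)} + F\right) = \left(\left(\left(-5\right) 0 - 4\right) - \frac{2}{1}\right) \left(2 + 16\right) = \left(\left(0 - 4\right) - 2\right) 18 = \left(-4 - 2\right) 18 = \left(-6\right) 18 = -108$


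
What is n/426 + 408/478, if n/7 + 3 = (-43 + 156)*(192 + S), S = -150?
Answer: 2673981/33938 ≈ 78.790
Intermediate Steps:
n = 33201 (n = -21 + 7*((-43 + 156)*(192 - 150)) = -21 + 7*(113*42) = -21 + 7*4746 = -21 + 33222 = 33201)
n/426 + 408/478 = 33201/426 + 408/478 = 33201*(1/426) + 408*(1/478) = 11067/142 + 204/239 = 2673981/33938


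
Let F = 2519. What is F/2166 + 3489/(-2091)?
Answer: -763315/1509702 ≈ -0.50561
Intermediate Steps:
F/2166 + 3489/(-2091) = 2519/2166 + 3489/(-2091) = 2519*(1/2166) + 3489*(-1/2091) = 2519/2166 - 1163/697 = -763315/1509702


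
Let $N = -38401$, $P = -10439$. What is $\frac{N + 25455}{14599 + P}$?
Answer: $- \frac{6473}{2080} \approx -3.112$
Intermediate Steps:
$\frac{N + 25455}{14599 + P} = \frac{-38401 + 25455}{14599 - 10439} = - \frac{12946}{4160} = \left(-12946\right) \frac{1}{4160} = - \frac{6473}{2080}$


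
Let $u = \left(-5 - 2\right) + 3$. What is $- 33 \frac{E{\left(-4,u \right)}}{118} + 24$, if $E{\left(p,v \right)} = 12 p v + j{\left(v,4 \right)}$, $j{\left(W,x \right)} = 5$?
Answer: $- \frac{3669}{118} \approx -31.093$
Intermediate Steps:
$u = -4$ ($u = -7 + 3 = -4$)
$E{\left(p,v \right)} = 5 + 12 p v$ ($E{\left(p,v \right)} = 12 p v + 5 = 5 + 12 p v$)
$- 33 \frac{E{\left(-4,u \right)}}{118} + 24 = - 33 \frac{5 + 12 \left(-4\right) \left(-4\right)}{118} + 24 = - 33 \left(5 + 192\right) \frac{1}{118} + 24 = - 33 \cdot 197 \cdot \frac{1}{118} + 24 = \left(-33\right) \frac{197}{118} + 24 = - \frac{6501}{118} + 24 = - \frac{3669}{118}$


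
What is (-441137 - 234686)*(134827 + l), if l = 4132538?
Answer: -2883983416395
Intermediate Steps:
(-441137 - 234686)*(134827 + l) = (-441137 - 234686)*(134827 + 4132538) = -675823*4267365 = -2883983416395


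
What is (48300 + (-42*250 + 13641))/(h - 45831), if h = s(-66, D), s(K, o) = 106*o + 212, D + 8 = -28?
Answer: -51441/49435 ≈ -1.0406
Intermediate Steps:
D = -36 (D = -8 - 28 = -36)
s(K, o) = 212 + 106*o
h = -3604 (h = 212 + 106*(-36) = 212 - 3816 = -3604)
(48300 + (-42*250 + 13641))/(h - 45831) = (48300 + (-42*250 + 13641))/(-3604 - 45831) = (48300 + (-10500 + 13641))/(-49435) = (48300 + 3141)*(-1/49435) = 51441*(-1/49435) = -51441/49435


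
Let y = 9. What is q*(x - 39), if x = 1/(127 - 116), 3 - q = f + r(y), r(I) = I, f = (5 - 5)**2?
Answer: 2568/11 ≈ 233.45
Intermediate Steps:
f = 0 (f = 0**2 = 0)
q = -6 (q = 3 - (0 + 9) = 3 - 1*9 = 3 - 9 = -6)
x = 1/11 ≈ 0.090909
q*(x - 39) = -6*(1/11 - 39) = -6*(-428/11) = 2568/11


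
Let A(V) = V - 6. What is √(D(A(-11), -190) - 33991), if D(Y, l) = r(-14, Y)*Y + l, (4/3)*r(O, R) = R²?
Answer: I*√151463/2 ≈ 194.59*I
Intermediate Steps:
r(O, R) = 3*R²/4
A(V) = -6 + V
D(Y, l) = l + 3*Y³/4 (D(Y, l) = (3*Y²/4)*Y + l = 3*Y³/4 + l = l + 3*Y³/4)
√(D(A(-11), -190) - 33991) = √((-190 + 3*(-6 - 11)³/4) - 33991) = √((-190 + (¾)*(-17)³) - 33991) = √((-190 + (¾)*(-4913)) - 33991) = √((-190 - 14739/4) - 33991) = √(-15499/4 - 33991) = √(-151463/4) = I*√151463/2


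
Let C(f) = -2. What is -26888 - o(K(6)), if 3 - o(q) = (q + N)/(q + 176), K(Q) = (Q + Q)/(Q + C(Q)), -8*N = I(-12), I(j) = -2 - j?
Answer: -19253949/716 ≈ -26891.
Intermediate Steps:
N = -5/4 (N = -(-2 - 1*(-12))/8 = -(-2 + 12)/8 = -⅛*10 = -5/4 ≈ -1.2500)
K(Q) = 2*Q/(-2 + Q) (K(Q) = (Q + Q)/(Q - 2) = (2*Q)/(-2 + Q) = 2*Q/(-2 + Q))
o(q) = 3 - (-5/4 + q)/(176 + q) (o(q) = 3 - (q - 5/4)/(q + 176) = 3 - (-5/4 + q)/(176 + q))
-26888 - o(K(6)) = -26888 - (2117 + 8*(2*6/(-2 + 6)))/(4*(176 + 2*6/(-2 + 6))) = -26888 - (2117 + 8*(2*6/4))/(4*(176 + 2*6/4)) = -26888 - (2117 + 8*(2*6*(¼)))/(4*(176 + 2*6*(¼))) = -26888 - (2117 + 8*3)/(4*(176 + 3)) = -26888 - (2117 + 24)/(4*179) = -26888 - 2141/(4*179) = -26888 - 1*2141/716 = -26888 - 2141/716 = -19253949/716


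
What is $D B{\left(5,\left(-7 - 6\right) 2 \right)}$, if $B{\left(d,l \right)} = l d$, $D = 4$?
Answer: $-520$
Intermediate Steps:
$B{\left(d,l \right)} = d l$
$D B{\left(5,\left(-7 - 6\right) 2 \right)} = 4 \cdot 5 \left(-7 - 6\right) 2 = 4 \cdot 5 \left(\left(-13\right) 2\right) = 4 \cdot 5 \left(-26\right) = 4 \left(-130\right) = -520$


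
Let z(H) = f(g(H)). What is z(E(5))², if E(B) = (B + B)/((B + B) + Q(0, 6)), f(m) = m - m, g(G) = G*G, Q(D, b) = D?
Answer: 0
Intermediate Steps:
g(G) = G²
f(m) = 0
E(B) = 1 (E(B) = (B + B)/((B + B) + 0) = (2*B)/(2*B + 0) = (2*B)/((2*B)) = (2*B)*(1/(2*B)) = 1)
z(H) = 0
z(E(5))² = 0² = 0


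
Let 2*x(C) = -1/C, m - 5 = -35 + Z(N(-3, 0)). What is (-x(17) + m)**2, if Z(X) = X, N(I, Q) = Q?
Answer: 1038361/1156 ≈ 898.24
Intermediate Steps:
m = -30 (m = 5 + (-35 + 0) = 5 - 35 = -30)
x(C) = -1/(2*C) (x(C) = (-1/C)/2 = -1/(2*C))
(-x(17) + m)**2 = (-(-1)/(2*17) - 30)**2 = (-1*(-1/34) - 30)**2 = (1/34 - 30)**2 = (-1019/34)**2 = 1038361/1156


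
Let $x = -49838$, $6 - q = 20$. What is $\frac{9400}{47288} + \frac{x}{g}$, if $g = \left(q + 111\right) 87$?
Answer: $- \frac{284676593}{49882929} \approx -5.7069$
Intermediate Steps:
$q = -14$ ($q = 6 - 20 = -14$)
$g = 8439$ ($g = \left(-14 + 111\right) 87 = 97 \cdot 87 = 8439$)
$\frac{9400}{47288} + \frac{x}{g} = \frac{9400}{47288} - \frac{49838}{8439} = 9400 \cdot \frac{1}{47288} - \frac{49838}{8439} = \frac{1175}{5911} - \frac{49838}{8439} = - \frac{284676593}{49882929}$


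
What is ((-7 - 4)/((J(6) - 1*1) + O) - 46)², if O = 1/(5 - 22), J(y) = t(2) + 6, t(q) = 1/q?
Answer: 78925456/34225 ≈ 2306.1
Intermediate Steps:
J(y) = 13/2 (J(y) = 1/2 + 6 = ½ + 6 = 13/2)
O = -1/17 (O = 1/(-17) = -1/17 ≈ -0.058824)
((-7 - 4)/((J(6) - 1*1) + O) - 46)² = ((-7 - 4)/((13/2 - 1*1) - 1/17) - 46)² = (-11/((13/2 - 1) - 1/17) - 46)² = (-11/(11/2 - 1/17) - 46)² = (-11/185/34 - 46)² = (-11*34/185 - 46)² = (-374/185 - 46)² = (-8884/185)² = 78925456/34225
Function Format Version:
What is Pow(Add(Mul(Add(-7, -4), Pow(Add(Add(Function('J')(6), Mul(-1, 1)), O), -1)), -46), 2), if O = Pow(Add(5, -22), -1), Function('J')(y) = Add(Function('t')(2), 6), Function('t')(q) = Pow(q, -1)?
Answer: Rational(78925456, 34225) ≈ 2306.1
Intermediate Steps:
Function('J')(y) = Rational(13, 2) (Function('J')(y) = Add(Pow(2, -1), 6) = Add(Rational(1, 2), 6) = Rational(13, 2))
O = Rational(-1, 17) (O = Pow(-17, -1) = Rational(-1, 17) ≈ -0.058824)
Pow(Add(Mul(Add(-7, -4), Pow(Add(Add(Function('J')(6), Mul(-1, 1)), O), -1)), -46), 2) = Pow(Add(Mul(Add(-7, -4), Pow(Add(Add(Rational(13, 2), Mul(-1, 1)), Rational(-1, 17)), -1)), -46), 2) = Pow(Add(Mul(-11, Pow(Add(Add(Rational(13, 2), -1), Rational(-1, 17)), -1)), -46), 2) = Pow(Add(Mul(-11, Pow(Add(Rational(11, 2), Rational(-1, 17)), -1)), -46), 2) = Pow(Add(Mul(-11, Pow(Rational(185, 34), -1)), -46), 2) = Pow(Add(Mul(-11, Rational(34, 185)), -46), 2) = Pow(Add(Rational(-374, 185), -46), 2) = Pow(Rational(-8884, 185), 2) = Rational(78925456, 34225)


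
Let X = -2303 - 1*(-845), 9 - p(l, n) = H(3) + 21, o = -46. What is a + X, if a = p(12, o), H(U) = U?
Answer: -1473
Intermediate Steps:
p(l, n) = -15 (p(l, n) = 9 - (3 + 21) = 9 - 1*24 = 9 - 24 = -15)
X = -1458 (X = -2303 + 845 = -1458)
a = -15
a + X = -15 - 1458 = -1473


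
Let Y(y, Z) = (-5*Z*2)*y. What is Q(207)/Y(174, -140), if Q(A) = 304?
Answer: 19/15225 ≈ 0.0012479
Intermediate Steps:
Y(y, Z) = -10*Z*y (Y(y, Z) = (-10*Z)*y = -10*Z*y)
Q(207)/Y(174, -140) = 304/((-10*(-140)*174)) = 304/243600 = 304*(1/243600) = 19/15225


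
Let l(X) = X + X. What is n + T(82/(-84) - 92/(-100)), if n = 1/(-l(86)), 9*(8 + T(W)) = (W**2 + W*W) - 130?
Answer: -9578496259/426667500 ≈ -22.450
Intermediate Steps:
l(X) = 2*X
T(W) = -202/9 + 2*W**2/9 (T(W) = -8 + ((W**2 + W*W) - 130)/9 = -8 + ((W**2 + W**2) - 130)/9 = -8 + (2*W**2 - 130)/9 = -8 + (-130 + 2*W**2)/9 = -8 + (-130/9 + 2*W**2/9) = -202/9 + 2*W**2/9)
n = -1/172 (n = 1/(-2*86) = 1/(-1*172) = 1/(-172) = -1/172 ≈ -0.0058140)
n + T(82/(-84) - 92/(-100)) = -1/172 + (-202/9 + 2*(82/(-84) - 92/(-100))**2/9) = -1/172 + (-202/9 + 2*(82*(-1/84) - 92*(-1/100))**2/9) = -1/172 + (-202/9 + 2*(-41/42 + 23/25)**2/9) = -1/172 + (-202/9 + 2*(-59/1050)**2/9) = -1/172 + (-202/9 + (2/9)*(3481/1102500)) = -1/172 + (-202/9 + 3481/4961250) = -1/172 - 111349019/4961250 = -9578496259/426667500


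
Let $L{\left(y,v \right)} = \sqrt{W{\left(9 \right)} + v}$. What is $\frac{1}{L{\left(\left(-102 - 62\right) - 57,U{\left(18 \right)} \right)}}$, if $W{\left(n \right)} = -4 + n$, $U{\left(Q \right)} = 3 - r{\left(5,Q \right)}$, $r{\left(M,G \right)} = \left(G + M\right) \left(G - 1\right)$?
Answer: $- \frac{i \sqrt{383}}{383} \approx - 0.051098 i$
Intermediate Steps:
$r{\left(M,G \right)} = \left(-1 + G\right) \left(G + M\right)$ ($r{\left(M,G \right)} = \left(G + M\right) \left(-1 + G\right) = \left(-1 + G\right) \left(G + M\right)$)
$U{\left(Q \right)} = 8 - Q^{2} - 4 Q$ ($U{\left(Q \right)} = 3 - \left(Q^{2} - Q - 5 + Q 5\right) = 3 - \left(Q^{2} - Q - 5 + 5 Q\right) = 3 - \left(-5 + Q^{2} + 4 Q\right) = 8 - Q^{2} - 4 Q$)
$L{\left(y,v \right)} = \sqrt{5 + v}$ ($L{\left(y,v \right)} = \sqrt{\left(-4 + 9\right) + v} = \sqrt{5 + v}$)
$\frac{1}{L{\left(\left(-102 - 62\right) - 57,U{\left(18 \right)} \right)}} = \frac{1}{\sqrt{5 - 388}} = \frac{1}{\sqrt{-383}} = \frac{1}{i \sqrt{383}} = - \frac{i \sqrt{383}}{383}$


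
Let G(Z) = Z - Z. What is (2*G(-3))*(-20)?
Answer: 0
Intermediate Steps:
G(Z) = 0
(2*G(-3))*(-20) = (2*0)*(-20) = 0*(-20) = 0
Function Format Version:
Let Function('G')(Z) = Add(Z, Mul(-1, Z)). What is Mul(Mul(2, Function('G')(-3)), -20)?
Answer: 0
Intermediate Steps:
Function('G')(Z) = 0
Mul(Mul(2, Function('G')(-3)), -20) = Mul(Mul(2, 0), -20) = Mul(0, -20) = 0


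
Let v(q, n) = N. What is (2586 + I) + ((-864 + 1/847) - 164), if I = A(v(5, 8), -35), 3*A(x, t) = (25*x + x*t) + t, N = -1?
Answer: 3937706/2541 ≈ 1549.7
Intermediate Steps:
v(q, n) = -1
A(x, t) = t/3 + 25*x/3 + t*x/3 (A(x, t) = ((25*x + x*t) + t)/3 = ((25*x + t*x) + t)/3 = (t + 25*x + t*x)/3 = t/3 + 25*x/3 + t*x/3)
I = -25/3 (I = (⅓)*(-35) + (25/3)*(-1) + (⅓)*(-35)*(-1) = -35/3 - 25/3 + 35/3 = -25/3 ≈ -8.3333)
(2586 + I) + ((-864 + 1/847) - 164) = (2586 - 25/3) + ((-864 + 1/847) - 164) = 7733/3 + ((-864 + 1/847) - 164) = 7733/3 + (-731807/847 - 164) = 7733/3 - 870715/847 = 3937706/2541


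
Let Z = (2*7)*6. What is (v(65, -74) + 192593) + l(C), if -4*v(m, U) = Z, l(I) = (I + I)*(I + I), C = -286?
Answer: 519756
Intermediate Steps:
l(I) = 4*I² (l(I) = (2*I)*(2*I) = 4*I²)
Z = 84 (Z = 14*6 = 84)
v(m, U) = -21 (v(m, U) = -¼*84 = -21)
(v(65, -74) + 192593) + l(C) = (-21 + 192593) + 4*(-286)² = 192572 + 4*81796 = 192572 + 327184 = 519756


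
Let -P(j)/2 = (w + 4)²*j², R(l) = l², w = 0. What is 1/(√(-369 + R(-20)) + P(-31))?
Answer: -992/30505983 - √31/945685473 ≈ -3.2524e-5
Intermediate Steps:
P(j) = -32*j² (P(j) = -2*(0 + 4)²*j² = -2*4²*j² = -32*j²)
1/(√(-369 + R(-20)) + P(-31)) = 1/(√(-369 + (-20)²) - 32*(-31)²) = 1/(√(-369 + 400) - 32*961) = 1/(√31 - 30752) = 1/(-30752 + √31)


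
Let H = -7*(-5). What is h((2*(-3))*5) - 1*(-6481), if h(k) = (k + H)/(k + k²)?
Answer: 1127695/174 ≈ 6481.0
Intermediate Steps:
H = 35
h(k) = (35 + k)/(k + k²) (h(k) = (k + 35)/(k + k²) = (35 + k)/(k + k²))
h((2*(-3))*5) - 1*(-6481) = (35 + (2*(-3))*5)/((((2*(-3))*5))*(1 + (2*(-3))*5)) - 1*(-6481) = (35 - 6*5)/(((-6*5))*(1 - 6*5)) + 6481 = (35 - 30)/((-30)*(1 - 30)) + 6481 = -1/30*5/(-29) + 6481 = -1/30*(-1/29)*5 + 6481 = 1/174 + 6481 = 1127695/174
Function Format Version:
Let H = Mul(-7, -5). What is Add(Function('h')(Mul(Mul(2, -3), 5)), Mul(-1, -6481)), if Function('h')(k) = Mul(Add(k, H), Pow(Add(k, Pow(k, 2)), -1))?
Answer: Rational(1127695, 174) ≈ 6481.0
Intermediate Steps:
H = 35
Function('h')(k) = Mul(Pow(Add(k, Pow(k, 2)), -1), Add(35, k)) (Function('h')(k) = Mul(Add(k, 35), Pow(Add(k, Pow(k, 2)), -1)) = Mul(Add(35, k), Pow(Add(k, Pow(k, 2)), -1)) = Mul(Pow(Add(k, Pow(k, 2)), -1), Add(35, k)))
Add(Function('h')(Mul(Mul(2, -3), 5)), Mul(-1, -6481)) = Add(Mul(Pow(Mul(Mul(2, -3), 5), -1), Pow(Add(1, Mul(Mul(2, -3), 5)), -1), Add(35, Mul(Mul(2, -3), 5))), Mul(-1, -6481)) = Add(Mul(Pow(Mul(-6, 5), -1), Pow(Add(1, Mul(-6, 5)), -1), Add(35, Mul(-6, 5))), 6481) = Add(Mul(Pow(-30, -1), Pow(Add(1, -30), -1), Add(35, -30)), 6481) = Add(Mul(Rational(-1, 30), Pow(-29, -1), 5), 6481) = Add(Mul(Rational(-1, 30), Rational(-1, 29), 5), 6481) = Add(Rational(1, 174), 6481) = Rational(1127695, 174)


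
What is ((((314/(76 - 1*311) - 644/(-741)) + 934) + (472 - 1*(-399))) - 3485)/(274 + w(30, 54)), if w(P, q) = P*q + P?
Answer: -146314067/167517870 ≈ -0.87342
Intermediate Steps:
w(P, q) = P + P*q
((((314/(76 - 1*311) - 644/(-741)) + 934) + (472 - 1*(-399))) - 3485)/(274 + w(30, 54)) = ((((314/(76 - 1*311) - 644/(-741)) + 934) + (472 - 1*(-399))) - 3485)/(274 + 30*(1 + 54)) = ((((314/(76 - 311) - 644*(-1/741)) + 934) + (472 + 399)) - 3485)/(274 + 30*55) = ((((314/(-235) + 644/741) + 934) + 871) - 3485)/(274 + 1650) = ((((314*(-1/235) + 644/741) + 934) + 871) - 3485)/1924 = ((((-314/235 + 644/741) + 934) + 871) - 3485)*(1/1924) = (((-81334/174135 + 934) + 871) - 3485)*(1/1924) = ((162560756/174135 + 871) - 3485)*(1/1924) = (314232341/174135 - 3485)*(1/1924) = -292628134/174135*1/1924 = -146314067/167517870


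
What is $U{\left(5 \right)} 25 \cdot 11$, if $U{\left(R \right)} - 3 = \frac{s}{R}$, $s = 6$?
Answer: $1155$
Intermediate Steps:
$U{\left(R \right)} = 3 + \frac{6}{R}$
$U{\left(5 \right)} 25 \cdot 11 = \left(3 + \frac{6}{5}\right) 25 \cdot 11 = \frac{21}{5} \cdot 25 \cdot 11 = 105 \cdot 11 = 1155$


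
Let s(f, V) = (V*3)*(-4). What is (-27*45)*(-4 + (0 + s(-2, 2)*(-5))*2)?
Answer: -286740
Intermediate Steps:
s(f, V) = -12*V (s(f, V) = (3*V)*(-4) = -12*V)
(-27*45)*(-4 + (0 + s(-2, 2)*(-5))*2) = (-27*45)*(-4 + (0 - 12*2*(-5))*2) = -1215*(-4 + (0 - 24*(-5))*2) = -1215*(-4 + (0 + 120)*2) = -1215*(-4 + 120*2) = -1215*(-4 + 240) = -1215*236 = -286740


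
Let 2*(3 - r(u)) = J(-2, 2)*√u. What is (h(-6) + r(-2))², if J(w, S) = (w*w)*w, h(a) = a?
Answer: (3 - 4*I*√2)² ≈ -23.0 - 33.941*I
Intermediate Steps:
J(w, S) = w³ (J(w, S) = w²*w = w³)
r(u) = 3 + 4*√u (r(u) = 3 - (-2)³*√u/2 = 3 - (-4)*√u = 3 + 4*√u)
(h(-6) + r(-2))² = (-6 + (3 + 4*√(-2)))² = (-6 + (3 + 4*(I*√2)))² = (-6 + (3 + 4*I*√2))² = (-3 + 4*I*√2)²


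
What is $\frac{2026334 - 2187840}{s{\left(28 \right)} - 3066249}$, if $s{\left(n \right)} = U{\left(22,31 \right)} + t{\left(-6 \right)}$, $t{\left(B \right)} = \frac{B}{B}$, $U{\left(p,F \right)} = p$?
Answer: $\frac{80753}{1533113} \approx 0.052673$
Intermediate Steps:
$t{\left(B \right)} = 1$
$s{\left(n \right)} = 23$ ($s{\left(n \right)} = 22 + 1 = 23$)
$\frac{2026334 - 2187840}{s{\left(28 \right)} - 3066249} = \frac{2026334 - 2187840}{23 - 3066249} = - \frac{161506}{-3066226} = \left(-161506\right) \left(- \frac{1}{3066226}\right) = \frac{80753}{1533113}$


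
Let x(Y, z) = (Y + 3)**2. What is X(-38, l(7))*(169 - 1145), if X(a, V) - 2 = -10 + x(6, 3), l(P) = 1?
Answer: -71248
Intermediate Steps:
x(Y, z) = (3 + Y)**2
X(a, V) = 73 (X(a, V) = 2 + (-10 + (3 + 6)**2) = 2 + (-10 + 9**2) = 2 + (-10 + 81) = 2 + 71 = 73)
X(-38, l(7))*(169 - 1145) = 73*(169 - 1145) = 73*(-976) = -71248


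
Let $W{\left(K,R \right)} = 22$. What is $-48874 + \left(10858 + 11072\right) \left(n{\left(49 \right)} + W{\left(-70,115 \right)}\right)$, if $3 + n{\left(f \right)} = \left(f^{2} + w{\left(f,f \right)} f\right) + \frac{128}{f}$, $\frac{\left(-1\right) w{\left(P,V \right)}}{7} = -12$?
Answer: $\frac{7023801734}{49} \approx 1.4334 \cdot 10^{8}$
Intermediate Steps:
$w{\left(P,V \right)} = 84$ ($w{\left(P,V \right)} = \left(-7\right) \left(-12\right) = 84$)
$n{\left(f \right)} = -3 + f^{2} + 84 f + \frac{128}{f}$ ($n{\left(f \right)} = -3 + \left(\left(f^{2} + 84 f\right) + \frac{128}{f}\right) = -3 + \left(f^{2} + 84 f + \frac{128}{f}\right) = -3 + f^{2} + 84 f + \frac{128}{f}$)
$-48874 + \left(10858 + 11072\right) \left(n{\left(49 \right)} + W{\left(-70,115 \right)}\right) = -48874 + \left(10858 + 11072\right) \left(\left(-3 + 49^{2} + 84 \cdot 49 + \frac{128}{49}\right) + 22\right) = -48874 + 21930 \left(\left(-3 + 2401 + 4116 + 128 \cdot \frac{1}{49}\right) + 22\right) = -48874 + 21930 \left(\left(-3 + 2401 + 4116 + \frac{128}{49}\right) + 22\right) = -48874 + 21930 \left(\frac{319314}{49} + 22\right) = -48874 + 21930 \cdot \frac{320392}{49} = -48874 + \frac{7026196560}{49} = \frac{7023801734}{49}$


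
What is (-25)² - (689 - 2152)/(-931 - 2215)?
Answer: 178617/286 ≈ 624.54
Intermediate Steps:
(-25)² - (689 - 2152)/(-931 - 2215) = 625 - (-1463)/(-3146) = 625 - (-1463)*(-1)/3146 = 625 - 1*133/286 = 625 - 133/286 = 178617/286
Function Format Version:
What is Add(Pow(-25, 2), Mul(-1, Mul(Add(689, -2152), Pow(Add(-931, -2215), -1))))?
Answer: Rational(178617, 286) ≈ 624.54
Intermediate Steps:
Add(Pow(-25, 2), Mul(-1, Mul(Add(689, -2152), Pow(Add(-931, -2215), -1)))) = Add(625, Mul(-1, Mul(-1463, Pow(-3146, -1)))) = Add(625, Mul(-1, Mul(-1463, Rational(-1, 3146)))) = Add(625, Mul(-1, Rational(133, 286))) = Add(625, Rational(-133, 286)) = Rational(178617, 286)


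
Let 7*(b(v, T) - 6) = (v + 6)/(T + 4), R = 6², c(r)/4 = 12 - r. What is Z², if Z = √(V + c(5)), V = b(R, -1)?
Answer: 36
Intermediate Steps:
c(r) = 48 - 4*r (c(r) = 4*(12 - r) = 48 - 4*r)
R = 36
b(v, T) = 6 + (6 + v)/(7*(4 + T)) (b(v, T) = 6 + ((v + 6)/(T + 4))/7 = 6 + ((6 + v)/(4 + T))/7 = 6 + (6 + v)/(7*(4 + T)))
V = 8 (V = (174 + 36 + 42*(-1))/(7*(4 - 1)) = (⅐)*(174 + 36 - 42)/3 = (⅐)*(⅓)*168 = 8)
Z = 6 (Z = √(8 + (48 - 4*5)) = √(8 + (48 - 20)) = √(8 + 28) = √36 = 6)
Z² = 6² = 36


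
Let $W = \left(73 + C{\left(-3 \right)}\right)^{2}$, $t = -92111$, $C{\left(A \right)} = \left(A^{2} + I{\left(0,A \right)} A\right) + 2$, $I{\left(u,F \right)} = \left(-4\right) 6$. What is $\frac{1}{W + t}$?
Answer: $- \frac{1}{67775} \approx -1.4755 \cdot 10^{-5}$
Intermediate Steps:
$I{\left(u,F \right)} = -24$
$C{\left(A \right)} = 2 + A^{2} - 24 A$ ($C{\left(A \right)} = \left(A^{2} - 24 A\right) + 2 = 2 + A^{2} - 24 A$)
$W = 24336$ ($W = \left(73 + \left(2 + \left(-3\right)^{2} - -72\right)\right)^{2} = \left(73 + \left(2 + 9 + 72\right)\right)^{2} = \left(73 + 83\right)^{2} = 156^{2} = 24336$)
$\frac{1}{W + t} = \frac{1}{24336 - 92111} = \frac{1}{-67775} = - \frac{1}{67775}$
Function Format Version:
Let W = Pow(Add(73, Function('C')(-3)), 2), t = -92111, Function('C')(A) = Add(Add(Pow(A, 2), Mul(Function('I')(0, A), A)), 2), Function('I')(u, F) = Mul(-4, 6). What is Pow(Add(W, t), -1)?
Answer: Rational(-1, 67775) ≈ -1.4755e-5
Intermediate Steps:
Function('I')(u, F) = -24
Function('C')(A) = Add(2, Pow(A, 2), Mul(-24, A)) (Function('C')(A) = Add(Add(Pow(A, 2), Mul(-24, A)), 2) = Add(2, Pow(A, 2), Mul(-24, A)))
W = 24336 (W = Pow(Add(73, Add(2, Pow(-3, 2), Mul(-24, -3))), 2) = Pow(Add(73, Add(2, 9, 72)), 2) = Pow(Add(73, 83), 2) = Pow(156, 2) = 24336)
Pow(Add(W, t), -1) = Pow(Add(24336, -92111), -1) = Pow(-67775, -1) = Rational(-1, 67775)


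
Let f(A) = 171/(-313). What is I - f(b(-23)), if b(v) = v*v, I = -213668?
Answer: -66877913/313 ≈ -2.1367e+5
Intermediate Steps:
b(v) = v²
f(A) = -171/313 (f(A) = 171*(-1/313) = -171/313)
I - f(b(-23)) = -213668 - 1*(-171/313) = -213668 + 171/313 = -66877913/313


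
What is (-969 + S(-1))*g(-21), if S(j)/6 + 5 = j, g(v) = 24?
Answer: -24120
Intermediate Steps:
S(j) = -30 + 6*j
(-969 + S(-1))*g(-21) = (-969 + (-30 + 6*(-1)))*24 = (-969 + (-30 - 6))*24 = (-969 - 36)*24 = -1005*24 = -24120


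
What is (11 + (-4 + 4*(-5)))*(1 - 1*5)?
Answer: 52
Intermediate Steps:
(11 + (-4 + 4*(-5)))*(1 - 1*5) = (11 + (-4 - 20))*(1 - 5) = (11 - 24)*(-4) = -13*(-4) = 52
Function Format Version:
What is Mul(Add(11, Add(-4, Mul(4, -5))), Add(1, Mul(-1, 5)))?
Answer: 52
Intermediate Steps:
Mul(Add(11, Add(-4, Mul(4, -5))), Add(1, Mul(-1, 5))) = Mul(Add(11, Add(-4, -20)), Add(1, -5)) = Mul(Add(11, -24), -4) = Mul(-13, -4) = 52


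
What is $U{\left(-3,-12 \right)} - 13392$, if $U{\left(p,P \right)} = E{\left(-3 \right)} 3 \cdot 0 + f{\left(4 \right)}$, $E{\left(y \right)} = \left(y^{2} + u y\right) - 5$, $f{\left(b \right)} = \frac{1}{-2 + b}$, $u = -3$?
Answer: $- \frac{26783}{2} \approx -13392.0$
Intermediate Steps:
$E{\left(y \right)} = -5 + y^{2} - 3 y$ ($E{\left(y \right)} = \left(y^{2} - 3 y\right) - 5 = -5 + y^{2} - 3 y$)
$U{\left(p,P \right)} = \frac{1}{2}$ ($U{\left(p,P \right)} = \left(-5 + \left(-3\right)^{2} - -9\right) 3 \cdot 0 + \frac{1}{-2 + 4} = \left(-5 + 9 + 9\right) 0 + \frac{1}{2} = 13 \cdot 0 + \frac{1}{2} = 0 + \frac{1}{2} = \frac{1}{2}$)
$U{\left(-3,-12 \right)} - 13392 = \frac{1}{2} - 13392 = - \frac{26783}{2}$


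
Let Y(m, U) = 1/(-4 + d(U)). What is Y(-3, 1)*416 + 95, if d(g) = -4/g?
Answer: 43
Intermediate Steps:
Y(m, U) = 1/(-4 - 4/U)
Y(-3, 1)*416 + 95 = -1*1/(4 + 4*1)*416 + 95 = -1*1/(4 + 4)*416 + 95 = -1*1/8*416 + 95 = -1*1*⅛*416 + 95 = -⅛*416 + 95 = -52 + 95 = 43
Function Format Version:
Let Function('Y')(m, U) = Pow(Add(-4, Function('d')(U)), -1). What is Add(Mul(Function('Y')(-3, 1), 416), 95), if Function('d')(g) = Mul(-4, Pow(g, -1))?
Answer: 43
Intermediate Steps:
Function('Y')(m, U) = Pow(Add(-4, Mul(-4, Pow(U, -1))), -1)
Add(Mul(Function('Y')(-3, 1), 416), 95) = Add(Mul(Mul(-1, 1, Pow(Add(4, Mul(4, 1)), -1)), 416), 95) = Add(Mul(Mul(-1, 1, Pow(Add(4, 4), -1)), 416), 95) = Add(Mul(Mul(-1, 1, Pow(8, -1)), 416), 95) = Add(Mul(Mul(-1, 1, Rational(1, 8)), 416), 95) = Add(Mul(Rational(-1, 8), 416), 95) = Add(-52, 95) = 43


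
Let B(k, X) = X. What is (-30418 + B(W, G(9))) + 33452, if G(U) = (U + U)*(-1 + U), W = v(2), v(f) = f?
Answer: 3178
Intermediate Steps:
W = 2
G(U) = 2*U*(-1 + U) (G(U) = (2*U)*(-1 + U) = 2*U*(-1 + U))
(-30418 + B(W, G(9))) + 33452 = (-30418 + 2*9*(-1 + 9)) + 33452 = (-30418 + 2*9*8) + 33452 = (-30418 + 144) + 33452 = -30274 + 33452 = 3178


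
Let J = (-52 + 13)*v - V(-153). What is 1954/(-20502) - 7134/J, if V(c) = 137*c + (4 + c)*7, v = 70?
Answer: -45980666/98788887 ≈ -0.46544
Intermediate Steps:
V(c) = 28 + 144*c (V(c) = 137*c + (28 + 7*c) = 28 + 144*c)
J = 19274 (J = (-52 + 13)*70 - (28 + 144*(-153)) = -39*70 - (28 - 22032) = -2730 - 1*(-22004) = -2730 + 22004 = 19274)
1954/(-20502) - 7134/J = 1954/(-20502) - 7134/19274 = 1954*(-1/20502) - 7134*1/19274 = -977/10251 - 3567/9637 = -45980666/98788887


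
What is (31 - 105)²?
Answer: 5476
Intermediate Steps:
(31 - 105)² = (-74)² = 5476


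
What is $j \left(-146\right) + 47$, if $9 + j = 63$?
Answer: $-7837$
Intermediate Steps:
$j = 54$ ($j = -9 + 63 = 54$)
$j \left(-146\right) + 47 = 54 \left(-146\right) + 47 = -7884 + 47 = -7837$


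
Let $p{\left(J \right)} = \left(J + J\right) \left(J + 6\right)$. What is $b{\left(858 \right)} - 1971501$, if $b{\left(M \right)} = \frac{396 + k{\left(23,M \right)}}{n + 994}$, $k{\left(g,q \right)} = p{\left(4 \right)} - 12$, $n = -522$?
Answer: $- \frac{116318501}{59} \approx -1.9715 \cdot 10^{6}$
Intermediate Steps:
$p{\left(J \right)} = 2 J \left(6 + J\right)$
$k{\left(g,q \right)} = 68$ ($k{\left(g,q \right)} = 2 \cdot 4 \left(6 + 4\right) - 12 = 2 \cdot 4 \cdot 10 - 12 = 80 - 12 = 68$)
$b{\left(M \right)} = \frac{58}{59}$ ($b{\left(M \right)} = \frac{396 + 68}{-522 + 994} = \frac{464}{472} = 464 \cdot \frac{1}{472} = \frac{58}{59}$)
$b{\left(858 \right)} - 1971501 = \frac{58}{59} - 1971501 = - \frac{116318501}{59}$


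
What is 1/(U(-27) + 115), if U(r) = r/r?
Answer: 1/116 ≈ 0.0086207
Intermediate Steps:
U(r) = 1
1/(U(-27) + 115) = 1/(1 + 115) = 1/116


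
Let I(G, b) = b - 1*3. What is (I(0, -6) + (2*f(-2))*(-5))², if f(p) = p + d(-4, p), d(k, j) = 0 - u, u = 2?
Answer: 961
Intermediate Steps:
I(G, b) = -3 + b (I(G, b) = b - 3 = -3 + b)
d(k, j) = -2 (d(k, j) = 0 - 1*2 = 0 - 2 = -2)
f(p) = -2 + p (f(p) = p - 2 = -2 + p)
(I(0, -6) + (2*f(-2))*(-5))² = ((-3 - 6) + (2*(-2 - 2))*(-5))² = (-9 + (2*(-4))*(-5))² = (-9 - 8*(-5))² = (-9 + 40)² = 31² = 961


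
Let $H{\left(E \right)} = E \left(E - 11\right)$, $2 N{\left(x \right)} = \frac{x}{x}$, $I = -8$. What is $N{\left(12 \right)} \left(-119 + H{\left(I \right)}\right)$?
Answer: $\frac{33}{2} \approx 16.5$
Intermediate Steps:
$N{\left(x \right)} = \frac{1}{2}$ ($N{\left(x \right)} = \frac{x \frac{1}{x}}{2} = \frac{1}{2} \cdot 1 = \frac{1}{2}$)
$H{\left(E \right)} = E \left(-11 + E\right)$
$N{\left(12 \right)} \left(-119 + H{\left(I \right)}\right) = \frac{-119 - 8 \left(-11 - 8\right)}{2} = \frac{-119 - -152}{2} = \frac{-119 + 152}{2} = \frac{1}{2} \cdot 33 = \frac{33}{2}$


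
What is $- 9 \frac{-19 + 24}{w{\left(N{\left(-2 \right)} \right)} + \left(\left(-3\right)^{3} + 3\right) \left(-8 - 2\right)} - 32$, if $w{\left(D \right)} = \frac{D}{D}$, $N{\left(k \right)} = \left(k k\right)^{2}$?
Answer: $- \frac{7757}{241} \approx -32.187$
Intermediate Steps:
$N{\left(k \right)} = k^{4}$ ($N{\left(k \right)} = \left(k^{2}\right)^{2} = k^{4}$)
$w{\left(D \right)} = 1$
$- 9 \frac{-19 + 24}{w{\left(N{\left(-2 \right)} \right)} + \left(\left(-3\right)^{3} + 3\right) \left(-8 - 2\right)} - 32 = - 9 \frac{-19 + 24}{1 + \left(\left(-3\right)^{3} + 3\right) \left(-8 - 2\right)} - 32 = - 9 \frac{5}{1 + \left(-27 + 3\right) \left(-10\right)} - 32 = - 9 \frac{5}{1 - -240} - 32 = - 9 \frac{5}{1 + 240} - 32 = - 9 \cdot \frac{5}{241} - 32 = - 9 \cdot 5 \cdot \frac{1}{241} - 32 = \left(-9\right) \frac{5}{241} - 32 = - \frac{45}{241} - 32 = - \frac{7757}{241}$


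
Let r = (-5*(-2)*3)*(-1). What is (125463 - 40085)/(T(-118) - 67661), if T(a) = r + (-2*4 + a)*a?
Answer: -85378/52823 ≈ -1.6163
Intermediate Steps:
r = -30 (r = (10*3)*(-1) = 30*(-1) = -30)
T(a) = -30 + a*(-8 + a) (T(a) = -30 + (-2*4 + a)*a = -30 + (-8 + a)*a = -30 + a*(-8 + a))
(125463 - 40085)/(T(-118) - 67661) = (125463 - 40085)/((-30 + (-118)² - 8*(-118)) - 67661) = 85378/((-30 + 13924 + 944) - 67661) = 85378/(14838 - 67661) = 85378/(-52823) = 85378*(-1/52823) = -85378/52823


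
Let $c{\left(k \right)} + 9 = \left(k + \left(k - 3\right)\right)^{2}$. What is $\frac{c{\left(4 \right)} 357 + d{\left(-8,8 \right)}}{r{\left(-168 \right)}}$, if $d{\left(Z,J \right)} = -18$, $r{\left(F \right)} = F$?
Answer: $- \frac{949}{28} \approx -33.893$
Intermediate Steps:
$c{\left(k \right)} = -9 + \left(-3 + 2 k\right)^{2}$ ($c{\left(k \right)} = -9 + \left(k + \left(k - 3\right)\right)^{2} = -9 + \left(k + \left(-3 + k\right)\right)^{2} = -9 + \left(-3 + 2 k\right)^{2}$)
$\frac{c{\left(4 \right)} 357 + d{\left(-8,8 \right)}}{r{\left(-168 \right)}} = \frac{4 \cdot 4 \left(-3 + 4\right) 357 - 18}{-168} = \left(4 \cdot 4 \cdot 1 \cdot 357 - 18\right) \left(- \frac{1}{168}\right) = \left(16 \cdot 357 - 18\right) \left(- \frac{1}{168}\right) = \left(5712 - 18\right) \left(- \frac{1}{168}\right) = 5694 \left(- \frac{1}{168}\right) = - \frac{949}{28}$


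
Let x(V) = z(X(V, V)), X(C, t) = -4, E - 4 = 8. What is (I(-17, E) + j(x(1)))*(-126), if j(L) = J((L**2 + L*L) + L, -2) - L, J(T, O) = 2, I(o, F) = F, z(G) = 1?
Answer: -1638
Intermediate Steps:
E = 12 (E = 4 + 8 = 12)
x(V) = 1
j(L) = 2 - L
(I(-17, E) + j(x(1)))*(-126) = (12 + (2 - 1*1))*(-126) = (12 + (2 - 1))*(-126) = (12 + 1)*(-126) = 13*(-126) = -1638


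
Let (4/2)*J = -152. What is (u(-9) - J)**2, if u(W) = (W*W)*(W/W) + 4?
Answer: 25921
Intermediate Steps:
J = -76 (J = (1/2)*(-152) = -76)
u(W) = 4 + W**2 (u(W) = W**2*1 + 4 = W**2 + 4 = 4 + W**2)
(u(-9) - J)**2 = ((4 + (-9)**2) - 1*(-76))**2 = ((4 + 81) + 76)**2 = (85 + 76)**2 = 161**2 = 25921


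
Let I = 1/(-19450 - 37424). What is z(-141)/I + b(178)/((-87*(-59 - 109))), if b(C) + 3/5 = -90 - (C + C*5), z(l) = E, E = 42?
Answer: -58188928811/24360 ≈ -2.3887e+6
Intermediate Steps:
z(l) = 42
I = -1/56874 (I = 1/(-56874) = -1/56874 ≈ -1.7583e-5)
b(C) = -453/5 - 6*C (b(C) = -⅗ + (-90 - (C + C*5)) = -⅗ + (-90 - (C + 5*C)) = -⅗ + (-90 - 6*C) = -453/5 - 6*C)
z(-141)/I + b(178)/((-87*(-59 - 109))) = 42/(-1/56874) + (-453/5 - 6*178)/((-87*(-59 - 109))) = 42*(-56874) + (-453/5 - 1068)/((-87*(-168))) = -2388708 - 5793/5/14616 = -2388708 - 5793/5*1/14616 = -2388708 - 1931/24360 = -58188928811/24360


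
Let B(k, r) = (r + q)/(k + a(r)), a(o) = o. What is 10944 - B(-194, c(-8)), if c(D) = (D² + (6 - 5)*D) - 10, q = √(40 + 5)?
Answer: 809879/74 + 3*√5/148 ≈ 10944.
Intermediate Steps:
q = 3*√5 (q = √45 = 3*√5 ≈ 6.7082)
c(D) = -10 + D + D² (c(D) = (D² + 1*D) - 10 = (D² + D) - 10 = (D + D²) - 10 = -10 + D + D²)
B(k, r) = (r + 3*√5)/(k + r)
10944 - B(-194, c(-8)) = 10944 - ((-10 - 8 + (-8)²) + 3*√5)/(-194 + (-10 - 8 + (-8)²)) = 10944 - ((-10 - 8 + 64) + 3*√5)/(-194 + (-10 - 8 + 64)) = 10944 - (46 + 3*√5)/(-194 + 46) = 10944 - (46 + 3*√5)/(-148) = 10944 - (-1)*(46 + 3*√5)/148 = 10944 - (-23/74 - 3*√5/148) = 10944 + (23/74 + 3*√5/148) = 809879/74 + 3*√5/148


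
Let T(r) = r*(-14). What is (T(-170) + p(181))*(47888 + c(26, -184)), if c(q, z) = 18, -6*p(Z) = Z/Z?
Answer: 342024887/3 ≈ 1.1401e+8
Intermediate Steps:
p(Z) = -⅙ (p(Z) = -Z/(6*Z) = -⅙*1 = -⅙)
T(r) = -14*r
(T(-170) + p(181))*(47888 + c(26, -184)) = (-14*(-170) - ⅙)*(47888 + 18) = (2380 - ⅙)*47906 = (14279/6)*47906 = 342024887/3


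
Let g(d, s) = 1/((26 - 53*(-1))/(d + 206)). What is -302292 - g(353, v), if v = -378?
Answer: -23881627/79 ≈ -3.0230e+5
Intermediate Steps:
g(d, s) = 206/79 + d/79 (g(d, s) = 1/((26 + 53)/(206 + d)) = 1/(79/(206 + d)) = 206/79 + d/79)
-302292 - g(353, v) = -302292 - (206/79 + (1/79)*353) = -302292 - (206/79 + 353/79) = -302292 - 1*559/79 = -302292 - 559/79 = -23881627/79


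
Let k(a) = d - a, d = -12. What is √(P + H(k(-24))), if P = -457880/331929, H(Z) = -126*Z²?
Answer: 2*I*√55533359732734/110643 ≈ 134.7*I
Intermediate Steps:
k(a) = -12 - a
P = -457880/331929 (P = -457880*1/331929 = -457880/331929 ≈ -1.3795)
√(P + H(k(-24))) = √(-457880/331929 - 126*(-12 - 1*(-24))²) = √(-457880/331929 - 126*(-12 + 24)²) = √(-457880/331929 - 126*12²) = √(-457880/331929 - 126*144) = √(-457880/331929 - 18144) = √(-6022977656/331929) = 2*I*√55533359732734/110643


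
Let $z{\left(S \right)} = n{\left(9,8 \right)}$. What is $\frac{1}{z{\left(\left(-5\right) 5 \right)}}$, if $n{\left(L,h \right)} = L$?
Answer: $\frac{1}{9} \approx 0.11111$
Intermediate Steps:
$z{\left(S \right)} = 9$
$\frac{1}{z{\left(\left(-5\right) 5 \right)}} = \frac{1}{9}$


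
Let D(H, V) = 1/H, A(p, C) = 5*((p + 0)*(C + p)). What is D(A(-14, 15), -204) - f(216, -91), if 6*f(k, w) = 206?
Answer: -7213/210 ≈ -34.348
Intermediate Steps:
f(k, w) = 103/3 (f(k, w) = (⅙)*206 = 103/3)
A(p, C) = 5*p*(C + p) (A(p, C) = 5*(p*(C + p)) = 5*p*(C + p))
D(A(-14, 15), -204) - f(216, -91) = 1/(5*(-14)*(15 - 14)) - 1*103/3 = 1/(5*(-14)*1) - 103/3 = 1/(-70) - 103/3 = -1/70 - 103/3 = -7213/210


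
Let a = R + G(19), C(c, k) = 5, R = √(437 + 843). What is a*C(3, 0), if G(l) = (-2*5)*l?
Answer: -950 + 80*√5 ≈ -771.11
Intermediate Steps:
R = 16*√5 (R = √1280 = 16*√5 ≈ 35.777)
G(l) = -10*l
a = -190 + 16*√5 (a = 16*√5 - 10*19 = 16*√5 - 190 = -190 + 16*√5 ≈ -154.22)
a*C(3, 0) = (-190 + 16*√5)*5 = -950 + 80*√5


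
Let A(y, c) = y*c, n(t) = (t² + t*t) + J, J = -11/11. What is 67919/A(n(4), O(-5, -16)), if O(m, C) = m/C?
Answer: 1086704/155 ≈ 7011.0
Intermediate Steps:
J = -1 (J = -11*1/11 = -1)
n(t) = -1 + 2*t² (n(t) = (t² + t*t) - 1 = (t² + t²) - 1 = 2*t² - 1 = -1 + 2*t²)
A(y, c) = c*y
67919/A(n(4), O(-5, -16)) = 67919/(((-5/(-16))*(-1 + 2*4²))) = 67919/(((-5*(-1/16))*(-1 + 2*16))) = 67919/((5*(-1 + 32)/16)) = 67919/(((5/16)*31)) = 67919/(155/16) = 67919*(16/155) = 1086704/155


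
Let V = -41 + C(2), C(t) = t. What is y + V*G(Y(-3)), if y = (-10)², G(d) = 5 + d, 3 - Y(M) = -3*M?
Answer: 139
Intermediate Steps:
Y(M) = 3 + 3*M (Y(M) = 3 - (-3)*M = 3 + 3*M)
V = -39 (V = -41 + 2 = -39)
y = 100
y + V*G(Y(-3)) = 100 - 39*(5 + (3 + 3*(-3))) = 100 - 39*(5 + (3 - 9)) = 100 - 39*(5 - 6) = 100 - 39*(-1) = 100 + 39 = 139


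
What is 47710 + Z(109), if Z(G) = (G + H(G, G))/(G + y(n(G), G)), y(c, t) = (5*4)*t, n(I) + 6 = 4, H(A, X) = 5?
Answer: 36402768/763 ≈ 47710.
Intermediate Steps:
n(I) = -2 (n(I) = -6 + 4 = -2)
y(c, t) = 20*t
Z(G) = (5 + G)/(21*G) (Z(G) = (G + 5)/(G + 20*G) = (5 + G)/((21*G)) = (5 + G)*(1/(21*G)) = (5 + G)/(21*G))
47710 + Z(109) = 47710 + (1/21)*(5 + 109)/109 = 47710 + (1/21)*(1/109)*114 = 47710 + 38/763 = 36402768/763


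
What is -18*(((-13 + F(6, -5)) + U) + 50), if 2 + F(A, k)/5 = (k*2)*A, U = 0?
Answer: 4914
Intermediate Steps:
F(A, k) = -10 + 10*A*k (F(A, k) = -10 + 5*((k*2)*A) = -10 + 5*((2*k)*A) = -10 + 5*(2*A*k) = -10 + 10*A*k)
-18*(((-13 + F(6, -5)) + U) + 50) = -18*(((-13 + (-10 + 10*6*(-5))) + 0) + 50) = -18*(((-13 + (-10 - 300)) + 0) + 50) = -18*(((-13 - 310) + 0) + 50) = -18*((-323 + 0) + 50) = -18*(-323 + 50) = -18*(-273) = 4914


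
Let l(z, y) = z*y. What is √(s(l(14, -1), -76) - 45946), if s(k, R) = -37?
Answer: I*√45983 ≈ 214.44*I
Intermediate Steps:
l(z, y) = y*z
√(s(l(14, -1), -76) - 45946) = √(-37 - 45946) = √(-45983) = I*√45983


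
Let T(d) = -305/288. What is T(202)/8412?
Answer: -305/2422656 ≈ -0.00012589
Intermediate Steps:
T(d) = -305/288 (T(d) = -305*1/288 = -305/288)
T(202)/8412 = -305/288/8412 = -305/288*1/8412 = -305/2422656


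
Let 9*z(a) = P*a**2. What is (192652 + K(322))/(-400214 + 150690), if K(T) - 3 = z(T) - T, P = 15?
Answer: -1095419/748572 ≈ -1.4633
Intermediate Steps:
z(a) = 5*a**2/3 (z(a) = (15*a**2)/9 = 5*a**2/3)
K(T) = 3 - T + 5*T**2/3 (K(T) = 3 + (5*T**2/3 - T) = 3 + (-T + 5*T**2/3) = 3 - T + 5*T**2/3)
(192652 + K(322))/(-400214 + 150690) = (192652 + (3 - 1*322 + (5/3)*322**2))/(-400214 + 150690) = (192652 + (3 - 322 + (5/3)*103684))/(-249524) = (192652 + (3 - 322 + 518420/3))*(-1/249524) = (192652 + 517463/3)*(-1/249524) = (1095419/3)*(-1/249524) = -1095419/748572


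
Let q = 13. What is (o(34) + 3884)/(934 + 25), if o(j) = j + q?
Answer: 3931/959 ≈ 4.0991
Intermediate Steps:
o(j) = 13 + j (o(j) = j + 13 = 13 + j)
(o(34) + 3884)/(934 + 25) = ((13 + 34) + 3884)/(934 + 25) = (47 + 3884)/959 = 3931*(1/959) = 3931/959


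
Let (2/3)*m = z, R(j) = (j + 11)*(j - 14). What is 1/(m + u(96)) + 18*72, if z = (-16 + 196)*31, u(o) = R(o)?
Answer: 22218625/17144 ≈ 1296.0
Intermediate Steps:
R(j) = (-14 + j)*(11 + j) (R(j) = (11 + j)*(-14 + j) = (-14 + j)*(11 + j))
u(o) = -154 + o² - 3*o
z = 5580 (z = 180*31 = 5580)
m = 8370 (m = (3/2)*5580 = 8370)
1/(m + u(96)) + 18*72 = 1/(8370 + (-154 + 96² - 3*96)) + 18*72 = 1/(8370 + (-154 + 9216 - 288)) + 1296 = 1/(8370 + 8774) + 1296 = 1/17144 + 1296 = 22218625/17144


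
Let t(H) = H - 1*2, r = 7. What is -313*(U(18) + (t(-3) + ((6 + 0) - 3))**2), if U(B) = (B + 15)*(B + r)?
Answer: -259477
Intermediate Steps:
t(H) = -2 + H (t(H) = H - 2 = -2 + H)
U(B) = (7 + B)*(15 + B) (U(B) = (B + 15)*(B + 7) = (15 + B)*(7 + B) = (7 + B)*(15 + B))
-313*(U(18) + (t(-3) + ((6 + 0) - 3))**2) = -313*((105 + 18**2 + 22*18) + ((-2 - 3) + ((6 + 0) - 3))**2) = -313*((105 + 324 + 396) + (-5 + (6 - 3))**2) = -313*(825 + (-5 + 3)**2) = -313*(825 + (-2)**2) = -313*(825 + 4) = -313*829 = -259477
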